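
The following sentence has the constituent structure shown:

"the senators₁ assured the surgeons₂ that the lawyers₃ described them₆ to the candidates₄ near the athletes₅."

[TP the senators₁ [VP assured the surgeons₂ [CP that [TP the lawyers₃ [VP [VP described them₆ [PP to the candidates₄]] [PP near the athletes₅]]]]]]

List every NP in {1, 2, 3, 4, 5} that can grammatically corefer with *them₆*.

*them* is a pronoun, so Principle B applies: it must be free in its binding domain.
Binding domain of *them₆*: the embedded TP, whose subject is the lawyers₃.
*the senators₁* c-commands the pronoun but from outside its binding domain, and is not c-commanded by it → coindexation permitted.
*the surgeons₂* c-commands the pronoun but from outside its binding domain, and is not c-commanded by it → coindexation permitted.
*the lawyers₃* c-commands the pronoun within its binding domain → coindexation would violate Principle B.
*the candidates₄*: the pronoun c-commands this R-expression → coindexation would violate Principle C on *the candidates₄*.
*the athletes₅* and the pronoun do not c-command one another → neither Principle B nor Principle C is at stake; coindexation permitted.

{1, 2, 5}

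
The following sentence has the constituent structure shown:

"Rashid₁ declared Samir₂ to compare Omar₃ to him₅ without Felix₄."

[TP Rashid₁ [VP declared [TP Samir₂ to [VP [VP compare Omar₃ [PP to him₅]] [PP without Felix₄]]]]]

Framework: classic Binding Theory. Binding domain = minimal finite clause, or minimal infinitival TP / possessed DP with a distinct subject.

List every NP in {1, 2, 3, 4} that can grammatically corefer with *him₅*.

{1, 4}

*him* is a pronoun, so Principle B applies: it must be free in its binding domain.
Binding domain of *him₅*: the embedded TP, whose subject is Samir₂.
*Rashid₁* c-commands the pronoun but from outside its binding domain, and is not c-commanded by it → coindexation permitted.
*Samir₂* c-commands the pronoun within its binding domain → coindexation would violate Principle B.
*Omar₃* c-commands the pronoun within its binding domain → coindexation would violate Principle B.
*Felix₄* and the pronoun do not c-command one another → neither Principle B nor Principle C is at stake; coindexation permitted.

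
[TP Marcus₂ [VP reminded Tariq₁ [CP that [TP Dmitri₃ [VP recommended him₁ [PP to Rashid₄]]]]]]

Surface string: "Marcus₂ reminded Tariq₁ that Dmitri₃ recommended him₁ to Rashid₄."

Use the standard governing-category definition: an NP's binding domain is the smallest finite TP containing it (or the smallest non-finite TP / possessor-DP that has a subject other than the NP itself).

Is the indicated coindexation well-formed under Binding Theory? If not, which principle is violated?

The two coindexed NPs are *Tariq₁* and *him₁*.
*him₁* is a pronoun; its binding domain is the embedded TP, whose subject is Dmitri₃. Within that domain it is c-commanded only by *Dmitri₃*, which carries a different index — the pronoun is free locally, so Principle B holds.
*Tariq₁* is an R-expression; *him₁* does not c-command it, and no other NP shares its index, so Principle C is satisfied.
All principles are respected.

grammatical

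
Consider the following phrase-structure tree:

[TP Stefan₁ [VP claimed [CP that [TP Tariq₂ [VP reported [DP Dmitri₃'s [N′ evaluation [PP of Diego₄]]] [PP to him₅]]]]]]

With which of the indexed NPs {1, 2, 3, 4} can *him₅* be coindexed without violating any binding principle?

*him* is a pronoun, so Principle B applies: it must be free in its binding domain.
Binding domain of *him₅*: the embedded TP, whose subject is Tariq₂.
*Stefan₁* c-commands the pronoun but from outside its binding domain, and is not c-commanded by it → coindexation permitted.
*Tariq₂* c-commands the pronoun within its binding domain → coindexation would violate Principle B.
*Dmitri₃* and the pronoun do not c-command one another → neither Principle B nor Principle C is at stake; coindexation permitted.
*Diego₄* and the pronoun do not c-command one another → neither Principle B nor Principle C is at stake; coindexation permitted.

{1, 3, 4}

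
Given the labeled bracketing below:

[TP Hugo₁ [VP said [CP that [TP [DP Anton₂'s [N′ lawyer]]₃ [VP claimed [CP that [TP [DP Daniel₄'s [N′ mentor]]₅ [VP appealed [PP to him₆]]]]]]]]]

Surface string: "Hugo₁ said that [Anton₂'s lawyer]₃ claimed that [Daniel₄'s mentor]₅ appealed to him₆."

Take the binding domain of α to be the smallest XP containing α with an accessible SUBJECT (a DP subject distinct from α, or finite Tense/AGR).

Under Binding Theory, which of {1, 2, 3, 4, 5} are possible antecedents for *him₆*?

*him* is a pronoun, so Principle B applies: it must be free in its binding domain.
Binding domain of *him₆*: the embedded TP, whose subject is [Daniel₄'s mentor]₅.
*Hugo₁* c-commands the pronoun but from outside its binding domain, and is not c-commanded by it → coindexation permitted.
*Anton₂* and the pronoun do not c-command one another → neither Principle B nor Principle C is at stake; coindexation permitted.
*[Anton₂'s lawyer]₃* c-commands the pronoun but from outside its binding domain, and is not c-commanded by it → coindexation permitted.
*Daniel₄* and the pronoun do not c-command one another → neither Principle B nor Principle C is at stake; coindexation permitted.
*[Daniel₄'s mentor]₅* c-commands the pronoun within its binding domain → coindexation would violate Principle B.

{1, 2, 3, 4}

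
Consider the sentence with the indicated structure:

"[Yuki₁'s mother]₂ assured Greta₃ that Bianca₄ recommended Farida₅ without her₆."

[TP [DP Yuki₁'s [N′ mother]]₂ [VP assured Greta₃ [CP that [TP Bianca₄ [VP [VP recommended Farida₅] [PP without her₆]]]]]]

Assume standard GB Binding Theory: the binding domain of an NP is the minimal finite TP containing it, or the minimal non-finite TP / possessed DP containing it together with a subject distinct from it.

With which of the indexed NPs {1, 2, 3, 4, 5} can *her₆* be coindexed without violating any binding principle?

*her* is a pronoun, so Principle B applies: it must be free in its binding domain.
Binding domain of *her₆*: the embedded TP, whose subject is Bianca₄.
*Yuki₁* and the pronoun do not c-command one another → neither Principle B nor Principle C is at stake; coindexation permitted.
*[Yuki₁'s mother]₂* c-commands the pronoun but from outside its binding domain, and is not c-commanded by it → coindexation permitted.
*Greta₃* c-commands the pronoun but from outside its binding domain, and is not c-commanded by it → coindexation permitted.
*Bianca₄* c-commands the pronoun within its binding domain → coindexation would violate Principle B.
*Farida₅* and the pronoun do not c-command one another → neither Principle B nor Principle C is at stake; coindexation permitted.

{1, 2, 3, 5}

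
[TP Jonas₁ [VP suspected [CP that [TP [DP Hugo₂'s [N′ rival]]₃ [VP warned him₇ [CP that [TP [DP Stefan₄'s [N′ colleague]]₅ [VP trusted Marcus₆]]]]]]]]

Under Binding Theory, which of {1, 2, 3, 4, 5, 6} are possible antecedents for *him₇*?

{1, 2}

*him* is a pronoun, so Principle B applies: it must be free in its binding domain.
Binding domain of *him₇*: the embedded TP, whose subject is [Hugo₂'s rival]₃.
*Jonas₁* c-commands the pronoun but from outside its binding domain, and is not c-commanded by it → coindexation permitted.
*Hugo₂* and the pronoun do not c-command one another → neither Principle B nor Principle C is at stake; coindexation permitted.
*[Hugo₂'s rival]₃* c-commands the pronoun within its binding domain → coindexation would violate Principle B.
*Stefan₄*: the pronoun c-commands this R-expression → coindexation would violate Principle C on *Stefan₄*.
*[Stefan₄'s colleague]₅*: the pronoun c-commands this R-expression → coindexation would violate Principle C on *[Stefan₄'s colleague]₅*.
*Marcus₆*: the pronoun c-commands this R-expression → coindexation would violate Principle C on *Marcus₆*.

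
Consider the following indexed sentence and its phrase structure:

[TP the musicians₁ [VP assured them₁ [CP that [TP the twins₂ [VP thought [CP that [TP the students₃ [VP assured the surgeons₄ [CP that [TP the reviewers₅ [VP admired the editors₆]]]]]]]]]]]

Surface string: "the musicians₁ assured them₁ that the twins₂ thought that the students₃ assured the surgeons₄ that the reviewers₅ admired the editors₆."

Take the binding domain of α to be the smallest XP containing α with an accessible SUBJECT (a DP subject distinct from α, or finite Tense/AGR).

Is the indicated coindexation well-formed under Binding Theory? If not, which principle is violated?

Principle B

The two coindexed NPs are *the musicians₁* and *them₁*.
*them₁* is a pronoun. Its binding domain is the matrix TP, whose subject is the musicians₁.
*the musicians₁* c-commands it within that domain and carries the same index.
The pronoun is locally bound → Principle B violation.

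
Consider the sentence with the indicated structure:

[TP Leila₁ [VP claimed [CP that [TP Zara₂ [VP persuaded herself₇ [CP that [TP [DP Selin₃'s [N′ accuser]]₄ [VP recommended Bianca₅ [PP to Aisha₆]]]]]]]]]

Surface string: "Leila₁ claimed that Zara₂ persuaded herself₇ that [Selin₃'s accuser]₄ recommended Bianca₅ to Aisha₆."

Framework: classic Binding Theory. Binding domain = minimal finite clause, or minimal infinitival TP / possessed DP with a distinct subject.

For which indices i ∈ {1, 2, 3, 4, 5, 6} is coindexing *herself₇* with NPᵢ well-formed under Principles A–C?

{2}

*herself* is an anaphor, so Principle A applies: it must be bound in its binding domain.
Binding domain of *herself₇*: the embedded TP, whose subject is Zara₂.
*Leila₁* c-commands the anaphor but is outside its binding domain → cannot satisfy Principle A.
*Zara₂* c-commands the anaphor within its binding domain → licit binder.
*Selin₃* does not c-command the anaphor → cannot bind it.
*[Selin₃'s accuser]₄* does not c-command the anaphor → cannot bind it.
*Bianca₅* does not c-command the anaphor → cannot bind it.
*Aisha₆* does not c-command the anaphor → cannot bind it.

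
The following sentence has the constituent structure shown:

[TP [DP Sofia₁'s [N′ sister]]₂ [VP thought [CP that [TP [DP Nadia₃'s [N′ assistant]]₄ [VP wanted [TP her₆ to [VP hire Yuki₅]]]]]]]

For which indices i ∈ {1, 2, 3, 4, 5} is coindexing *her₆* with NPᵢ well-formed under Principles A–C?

{1, 2, 3}

*her* is a pronoun, so Principle B applies: it must be free in its binding domain.
Binding domain of *her₆*: the embedded TP, whose subject is [Nadia₃'s assistant]₄.
*Sofia₁* and the pronoun do not c-command one another → neither Principle B nor Principle C is at stake; coindexation permitted.
*[Sofia₁'s sister]₂* c-commands the pronoun but from outside its binding domain, and is not c-commanded by it → coindexation permitted.
*Nadia₃* and the pronoun do not c-command one another → neither Principle B nor Principle C is at stake; coindexation permitted.
*[Nadia₃'s assistant]₄* c-commands the pronoun within its binding domain → coindexation would violate Principle B.
*Yuki₅*: the pronoun c-commands this R-expression → coindexation would violate Principle C on *Yuki₅*.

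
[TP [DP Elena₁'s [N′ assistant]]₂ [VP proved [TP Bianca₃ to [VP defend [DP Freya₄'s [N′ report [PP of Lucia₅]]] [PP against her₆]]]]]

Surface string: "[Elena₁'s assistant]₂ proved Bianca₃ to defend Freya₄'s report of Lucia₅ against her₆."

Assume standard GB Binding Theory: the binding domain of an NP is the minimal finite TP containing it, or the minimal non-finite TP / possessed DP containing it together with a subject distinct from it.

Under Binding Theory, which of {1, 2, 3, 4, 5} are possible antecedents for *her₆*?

*her* is a pronoun, so Principle B applies: it must be free in its binding domain.
Binding domain of *her₆*: the embedded TP, whose subject is Bianca₃.
*Elena₁* and the pronoun do not c-command one another → neither Principle B nor Principle C is at stake; coindexation permitted.
*[Elena₁'s assistant]₂* c-commands the pronoun but from outside its binding domain, and is not c-commanded by it → coindexation permitted.
*Bianca₃* c-commands the pronoun within its binding domain → coindexation would violate Principle B.
*Freya₄* and the pronoun do not c-command one another → neither Principle B nor Principle C is at stake; coindexation permitted.
*Lucia₅* and the pronoun do not c-command one another → neither Principle B nor Principle C is at stake; coindexation permitted.

{1, 2, 4, 5}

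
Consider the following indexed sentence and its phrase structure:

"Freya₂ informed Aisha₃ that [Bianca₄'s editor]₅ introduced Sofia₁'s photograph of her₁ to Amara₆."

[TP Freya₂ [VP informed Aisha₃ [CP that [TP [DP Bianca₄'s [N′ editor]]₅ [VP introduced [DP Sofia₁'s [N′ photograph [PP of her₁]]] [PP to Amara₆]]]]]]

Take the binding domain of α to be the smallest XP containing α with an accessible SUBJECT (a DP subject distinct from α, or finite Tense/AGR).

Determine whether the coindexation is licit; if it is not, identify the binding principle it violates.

The two coindexed NPs are *Sofia₁* and *her₁*.
*her₁* is a pronoun. Its binding domain is the possessed DP, whose subject is Sofia₁.
*Sofia₁* c-commands it within that domain and carries the same index.
The pronoun is locally bound → Principle B violation.

Principle B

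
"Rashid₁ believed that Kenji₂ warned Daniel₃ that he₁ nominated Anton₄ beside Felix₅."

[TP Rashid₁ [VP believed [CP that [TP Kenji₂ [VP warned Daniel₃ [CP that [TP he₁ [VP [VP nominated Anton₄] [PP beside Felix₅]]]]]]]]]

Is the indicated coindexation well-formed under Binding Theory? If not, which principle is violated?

The two coindexed NPs are *Rashid₁* and *he₁*.
*he₁* is a pronoun; nothing c-commands it within its binding domain (the embedded TP.), so Principle B holds trivially.
*Rashid₁* is an R-expression; *he₁* does not c-command it, and no other NP shares its index, so Principle C is satisfied.
All principles are respected.

grammatical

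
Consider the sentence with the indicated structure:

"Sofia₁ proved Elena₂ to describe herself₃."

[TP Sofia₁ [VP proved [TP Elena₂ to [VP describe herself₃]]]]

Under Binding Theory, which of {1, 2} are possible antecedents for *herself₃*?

*herself* is an anaphor, so Principle A applies: it must be bound in its binding domain.
Binding domain of *herself₃*: the embedded TP, whose subject is Elena₂.
*Sofia₁* c-commands the anaphor but is outside its binding domain → cannot satisfy Principle A.
*Elena₂* c-commands the anaphor within its binding domain → licit binder.

{2}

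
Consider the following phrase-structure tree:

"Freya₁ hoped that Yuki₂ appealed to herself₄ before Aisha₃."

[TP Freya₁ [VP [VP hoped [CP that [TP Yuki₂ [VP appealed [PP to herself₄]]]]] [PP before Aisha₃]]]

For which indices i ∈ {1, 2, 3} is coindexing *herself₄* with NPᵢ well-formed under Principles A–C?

{2}

*herself* is an anaphor, so Principle A applies: it must be bound in its binding domain.
Binding domain of *herself₄*: the embedded TP, whose subject is Yuki₂.
*Freya₁* c-commands the anaphor but is outside its binding domain → cannot satisfy Principle A.
*Yuki₂* c-commands the anaphor within its binding domain → licit binder.
*Aisha₃* does not c-command the anaphor → cannot bind it.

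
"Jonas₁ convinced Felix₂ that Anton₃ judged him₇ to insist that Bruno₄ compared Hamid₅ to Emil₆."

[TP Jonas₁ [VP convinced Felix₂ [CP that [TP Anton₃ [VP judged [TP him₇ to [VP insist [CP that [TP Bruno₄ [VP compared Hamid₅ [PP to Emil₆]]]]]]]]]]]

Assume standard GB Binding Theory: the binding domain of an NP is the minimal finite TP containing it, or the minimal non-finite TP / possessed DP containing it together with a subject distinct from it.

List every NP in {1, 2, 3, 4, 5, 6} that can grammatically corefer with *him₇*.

*him* is a pronoun, so Principle B applies: it must be free in its binding domain.
Binding domain of *him₇*: the embedded TP, whose subject is Anton₃.
*Jonas₁* c-commands the pronoun but from outside its binding domain, and is not c-commanded by it → coindexation permitted.
*Felix₂* c-commands the pronoun but from outside its binding domain, and is not c-commanded by it → coindexation permitted.
*Anton₃* c-commands the pronoun within its binding domain → coindexation would violate Principle B.
*Bruno₄*: the pronoun c-commands this R-expression → coindexation would violate Principle C on *Bruno₄*.
*Hamid₅*: the pronoun c-commands this R-expression → coindexation would violate Principle C on *Hamid₅*.
*Emil₆*: the pronoun c-commands this R-expression → coindexation would violate Principle C on *Emil₆*.

{1, 2}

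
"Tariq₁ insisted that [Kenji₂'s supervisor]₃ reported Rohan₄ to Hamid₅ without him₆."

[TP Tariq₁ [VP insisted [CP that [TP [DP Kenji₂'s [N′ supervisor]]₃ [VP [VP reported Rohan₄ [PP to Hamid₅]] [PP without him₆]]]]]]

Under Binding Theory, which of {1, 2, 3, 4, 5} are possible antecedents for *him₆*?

{1, 2, 4, 5}

*him* is a pronoun, so Principle B applies: it must be free in its binding domain.
Binding domain of *him₆*: the embedded TP, whose subject is [Kenji₂'s supervisor]₃.
*Tariq₁* c-commands the pronoun but from outside its binding domain, and is not c-commanded by it → coindexation permitted.
*Kenji₂* and the pronoun do not c-command one another → neither Principle B nor Principle C is at stake; coindexation permitted.
*[Kenji₂'s supervisor]₃* c-commands the pronoun within its binding domain → coindexation would violate Principle B.
*Rohan₄* and the pronoun do not c-command one another → neither Principle B nor Principle C is at stake; coindexation permitted.
*Hamid₅* and the pronoun do not c-command one another → neither Principle B nor Principle C is at stake; coindexation permitted.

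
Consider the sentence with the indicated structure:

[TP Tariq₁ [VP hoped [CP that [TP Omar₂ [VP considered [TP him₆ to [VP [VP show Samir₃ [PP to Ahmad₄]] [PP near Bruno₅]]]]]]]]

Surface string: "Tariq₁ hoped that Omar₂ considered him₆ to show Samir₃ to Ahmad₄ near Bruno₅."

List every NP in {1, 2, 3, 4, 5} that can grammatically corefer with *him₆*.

*him* is a pronoun, so Principle B applies: it must be free in its binding domain.
Binding domain of *him₆*: the embedded TP, whose subject is Omar₂.
*Tariq₁* c-commands the pronoun but from outside its binding domain, and is not c-commanded by it → coindexation permitted.
*Omar₂* c-commands the pronoun within its binding domain → coindexation would violate Principle B.
*Samir₃*: the pronoun c-commands this R-expression → coindexation would violate Principle C on *Samir₃*.
*Ahmad₄*: the pronoun c-commands this R-expression → coindexation would violate Principle C on *Ahmad₄*.
*Bruno₅*: the pronoun c-commands this R-expression → coindexation would violate Principle C on *Bruno₅*.

{1}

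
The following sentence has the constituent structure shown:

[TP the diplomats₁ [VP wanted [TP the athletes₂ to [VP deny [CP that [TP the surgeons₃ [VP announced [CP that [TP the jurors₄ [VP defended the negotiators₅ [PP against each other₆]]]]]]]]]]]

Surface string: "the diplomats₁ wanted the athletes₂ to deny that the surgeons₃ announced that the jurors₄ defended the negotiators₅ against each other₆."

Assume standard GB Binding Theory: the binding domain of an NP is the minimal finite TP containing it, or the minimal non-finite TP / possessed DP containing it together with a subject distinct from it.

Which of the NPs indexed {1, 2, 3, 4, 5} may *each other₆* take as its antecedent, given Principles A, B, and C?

{4, 5}

*each other* is an anaphor, so Principle A applies: it must be bound in its binding domain.
Binding domain of *each other₆*: the embedded TP, whose subject is the jurors₄.
*the diplomats₁* c-commands the anaphor but is outside its binding domain → cannot satisfy Principle A.
*the athletes₂* c-commands the anaphor but is outside its binding domain → cannot satisfy Principle A.
*the surgeons₃* c-commands the anaphor but is outside its binding domain → cannot satisfy Principle A.
*the jurors₄* c-commands the anaphor within its binding domain → licit binder.
*the negotiators₅* c-commands the anaphor within its binding domain → licit binder.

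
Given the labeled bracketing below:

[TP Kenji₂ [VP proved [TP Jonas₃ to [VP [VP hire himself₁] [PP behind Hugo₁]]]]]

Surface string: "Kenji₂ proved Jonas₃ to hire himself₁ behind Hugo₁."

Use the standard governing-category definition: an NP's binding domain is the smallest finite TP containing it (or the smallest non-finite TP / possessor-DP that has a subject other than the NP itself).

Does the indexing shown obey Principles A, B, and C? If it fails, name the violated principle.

The two coindexed NPs are *Hugo₁* and *himself₁*.
*himself₁* is an anaphor. Principle A requires it to be bound within its binding domain — the embedded TP, whose subject is Jonas₃.
Within that domain it is c-commanded by *Jonas₃*, which does not share its index.
*Hugo₁* does not c-command the anaphor at all.
The anaphor is unbound in its domain → Principle A violation.

Principle A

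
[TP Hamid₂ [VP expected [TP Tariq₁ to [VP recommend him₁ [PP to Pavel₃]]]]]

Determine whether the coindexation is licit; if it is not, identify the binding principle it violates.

The two coindexed NPs are *Tariq₁* and *him₁*.
*him₁* is a pronoun. Its binding domain is the embedded TP, whose subject is Tariq₁.
*Tariq₁* c-commands it within that domain and carries the same index.
The pronoun is locally bound → Principle B violation.

Principle B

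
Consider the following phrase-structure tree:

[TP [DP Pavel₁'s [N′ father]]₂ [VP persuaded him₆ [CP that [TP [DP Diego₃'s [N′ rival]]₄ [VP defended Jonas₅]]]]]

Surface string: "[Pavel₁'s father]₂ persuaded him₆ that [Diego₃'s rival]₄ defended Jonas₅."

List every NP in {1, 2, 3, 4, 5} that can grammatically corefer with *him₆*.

*him* is a pronoun, so Principle B applies: it must be free in its binding domain.
Binding domain of *him₆*: the matrix TP, whose subject is [Pavel₁'s father]₂.
*Pavel₁* and the pronoun do not c-command one another → neither Principle B nor Principle C is at stake; coindexation permitted.
*[Pavel₁'s father]₂* c-commands the pronoun within its binding domain → coindexation would violate Principle B.
*Diego₃*: the pronoun c-commands this R-expression → coindexation would violate Principle C on *Diego₃*.
*[Diego₃'s rival]₄*: the pronoun c-commands this R-expression → coindexation would violate Principle C on *[Diego₃'s rival]₄*.
*Jonas₅*: the pronoun c-commands this R-expression → coindexation would violate Principle C on *Jonas₅*.

{1}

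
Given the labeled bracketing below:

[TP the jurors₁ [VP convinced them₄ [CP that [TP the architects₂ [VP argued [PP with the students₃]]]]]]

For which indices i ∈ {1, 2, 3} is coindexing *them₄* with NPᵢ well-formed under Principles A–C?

*them* is a pronoun, so Principle B applies: it must be free in its binding domain.
Binding domain of *them₄*: the matrix TP, whose subject is the jurors₁.
*the jurors₁* c-commands the pronoun within its binding domain → coindexation would violate Principle B.
*the architects₂*: the pronoun c-commands this R-expression → coindexation would violate Principle C on *the architects₂*.
*the students₃*: the pronoun c-commands this R-expression → coindexation would violate Principle C on *the students₃*.

none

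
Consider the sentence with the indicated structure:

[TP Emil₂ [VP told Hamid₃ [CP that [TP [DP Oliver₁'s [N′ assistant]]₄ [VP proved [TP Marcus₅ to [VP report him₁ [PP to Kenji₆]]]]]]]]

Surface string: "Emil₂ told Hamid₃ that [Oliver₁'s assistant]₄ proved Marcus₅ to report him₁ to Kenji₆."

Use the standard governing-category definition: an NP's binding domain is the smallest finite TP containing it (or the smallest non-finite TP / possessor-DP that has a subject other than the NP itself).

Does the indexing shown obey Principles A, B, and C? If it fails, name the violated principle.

The two coindexed NPs are *Oliver₁* and *him₁*.
*him₁* is a pronoun; its binding domain is the embedded TP, whose subject is Marcus₅. Within that domain it is c-commanded only by *Marcus₅*, which carries a different index — the pronoun is free locally, so Principle B holds.
*Oliver₁* is an R-expression; *him₁* does not c-command it, and no other NP shares its index, so Principle C is satisfied.
All principles are respected.

grammatical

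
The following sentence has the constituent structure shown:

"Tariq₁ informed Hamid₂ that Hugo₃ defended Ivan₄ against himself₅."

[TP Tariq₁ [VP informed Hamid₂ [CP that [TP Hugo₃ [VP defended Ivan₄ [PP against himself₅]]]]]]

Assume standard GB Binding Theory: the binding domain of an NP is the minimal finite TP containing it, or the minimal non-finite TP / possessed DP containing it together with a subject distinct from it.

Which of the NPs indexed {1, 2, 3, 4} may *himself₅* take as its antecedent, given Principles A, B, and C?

{3, 4}

*himself* is an anaphor, so Principle A applies: it must be bound in its binding domain.
Binding domain of *himself₅*: the embedded TP, whose subject is Hugo₃.
*Tariq₁* c-commands the anaphor but is outside its binding domain → cannot satisfy Principle A.
*Hamid₂* c-commands the anaphor but is outside its binding domain → cannot satisfy Principle A.
*Hugo₃* c-commands the anaphor within its binding domain → licit binder.
*Ivan₄* c-commands the anaphor within its binding domain → licit binder.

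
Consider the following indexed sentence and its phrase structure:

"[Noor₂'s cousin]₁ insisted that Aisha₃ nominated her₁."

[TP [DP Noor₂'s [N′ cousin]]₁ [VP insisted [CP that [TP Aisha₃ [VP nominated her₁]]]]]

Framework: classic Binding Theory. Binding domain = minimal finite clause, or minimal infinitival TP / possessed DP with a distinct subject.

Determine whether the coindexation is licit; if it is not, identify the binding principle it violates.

grammatical

The two coindexed NPs are *[Noor₂'s cousin]₁* and *her₁*.
*her₁* is a pronoun; its binding domain is the embedded TP, whose subject is Aisha₃. Within that domain it is c-commanded only by *Aisha₃*, which carries a different index — the pronoun is free locally, so Principle B holds.
*[Noor₂'s cousin]₁* is an R-expression; *her₁* does not c-command it, and no other NP shares its index, so Principle C is satisfied.
All principles are respected.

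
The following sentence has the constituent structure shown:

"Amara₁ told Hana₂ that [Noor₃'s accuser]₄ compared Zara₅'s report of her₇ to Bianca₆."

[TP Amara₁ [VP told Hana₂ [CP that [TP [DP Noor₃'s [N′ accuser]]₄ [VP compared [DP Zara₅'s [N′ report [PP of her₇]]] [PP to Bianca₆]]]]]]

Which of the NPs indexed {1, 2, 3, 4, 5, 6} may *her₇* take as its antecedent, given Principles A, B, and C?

*her* is a pronoun, so Principle B applies: it must be free in its binding domain.
Binding domain of *her₇*: the possessed DP, whose subject is Zara₅.
*Amara₁* c-commands the pronoun but from outside its binding domain, and is not c-commanded by it → coindexation permitted.
*Hana₂* c-commands the pronoun but from outside its binding domain, and is not c-commanded by it → coindexation permitted.
*Noor₃* and the pronoun do not c-command one another → neither Principle B nor Principle C is at stake; coindexation permitted.
*[Noor₃'s accuser]₄* c-commands the pronoun but from outside its binding domain, and is not c-commanded by it → coindexation permitted.
*Zara₅* c-commands the pronoun within its binding domain → coindexation would violate Principle B.
*Bianca₆* and the pronoun do not c-command one another → neither Principle B nor Principle C is at stake; coindexation permitted.

{1, 2, 3, 4, 6}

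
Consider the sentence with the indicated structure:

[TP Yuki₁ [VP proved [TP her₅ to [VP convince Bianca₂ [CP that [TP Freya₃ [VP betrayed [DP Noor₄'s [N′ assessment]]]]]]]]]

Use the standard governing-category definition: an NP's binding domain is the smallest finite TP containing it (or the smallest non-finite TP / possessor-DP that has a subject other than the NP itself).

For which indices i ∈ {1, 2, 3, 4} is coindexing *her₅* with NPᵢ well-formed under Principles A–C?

none

*her* is a pronoun, so Principle B applies: it must be free in its binding domain.
Binding domain of *her₅*: the matrix TP, whose subject is Yuki₁.
*Yuki₁* c-commands the pronoun within its binding domain → coindexation would violate Principle B.
*Bianca₂*: the pronoun c-commands this R-expression → coindexation would violate Principle C on *Bianca₂*.
*Freya₃*: the pronoun c-commands this R-expression → coindexation would violate Principle C on *Freya₃*.
*Noor₄*: the pronoun c-commands this R-expression → coindexation would violate Principle C on *Noor₄*.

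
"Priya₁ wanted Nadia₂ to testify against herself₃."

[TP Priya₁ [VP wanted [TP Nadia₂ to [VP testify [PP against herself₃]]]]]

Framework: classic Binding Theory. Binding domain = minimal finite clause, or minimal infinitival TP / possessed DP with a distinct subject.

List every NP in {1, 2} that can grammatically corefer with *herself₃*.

*herself* is an anaphor, so Principle A applies: it must be bound in its binding domain.
Binding domain of *herself₃*: the embedded TP, whose subject is Nadia₂.
*Priya₁* c-commands the anaphor but is outside its binding domain → cannot satisfy Principle A.
*Nadia₂* c-commands the anaphor within its binding domain → licit binder.

{2}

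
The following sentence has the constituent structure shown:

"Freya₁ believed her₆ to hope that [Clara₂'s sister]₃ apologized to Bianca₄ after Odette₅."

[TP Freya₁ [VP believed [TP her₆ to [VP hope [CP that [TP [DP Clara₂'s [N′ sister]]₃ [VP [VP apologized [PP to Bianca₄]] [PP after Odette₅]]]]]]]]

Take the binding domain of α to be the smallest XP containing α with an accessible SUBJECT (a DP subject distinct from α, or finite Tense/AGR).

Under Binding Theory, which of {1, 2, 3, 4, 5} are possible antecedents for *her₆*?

none

*her* is a pronoun, so Principle B applies: it must be free in its binding domain.
Binding domain of *her₆*: the matrix TP, whose subject is Freya₁.
*Freya₁* c-commands the pronoun within its binding domain → coindexation would violate Principle B.
*Clara₂*: the pronoun c-commands this R-expression → coindexation would violate Principle C on *Clara₂*.
*[Clara₂'s sister]₃*: the pronoun c-commands this R-expression → coindexation would violate Principle C on *[Clara₂'s sister]₃*.
*Bianca₄*: the pronoun c-commands this R-expression → coindexation would violate Principle C on *Bianca₄*.
*Odette₅*: the pronoun c-commands this R-expression → coindexation would violate Principle C on *Odette₅*.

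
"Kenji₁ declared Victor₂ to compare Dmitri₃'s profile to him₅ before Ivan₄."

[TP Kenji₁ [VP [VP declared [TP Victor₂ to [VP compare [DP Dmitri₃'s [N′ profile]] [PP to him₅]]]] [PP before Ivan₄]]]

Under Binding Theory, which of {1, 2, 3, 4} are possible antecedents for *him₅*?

*him* is a pronoun, so Principle B applies: it must be free in its binding domain.
Binding domain of *him₅*: the embedded TP, whose subject is Victor₂.
*Kenji₁* c-commands the pronoun but from outside its binding domain, and is not c-commanded by it → coindexation permitted.
*Victor₂* c-commands the pronoun within its binding domain → coindexation would violate Principle B.
*Dmitri₃* and the pronoun do not c-command one another → neither Principle B nor Principle C is at stake; coindexation permitted.
*Ivan₄* and the pronoun do not c-command one another → neither Principle B nor Principle C is at stake; coindexation permitted.

{1, 3, 4}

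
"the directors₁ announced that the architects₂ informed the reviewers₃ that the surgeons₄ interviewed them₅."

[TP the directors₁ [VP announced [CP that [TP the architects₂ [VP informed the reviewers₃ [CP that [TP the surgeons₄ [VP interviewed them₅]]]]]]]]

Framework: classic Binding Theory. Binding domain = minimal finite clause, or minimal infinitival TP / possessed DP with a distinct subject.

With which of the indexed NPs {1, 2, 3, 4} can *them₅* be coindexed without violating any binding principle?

*them* is a pronoun, so Principle B applies: it must be free in its binding domain.
Binding domain of *them₅*: the embedded TP, whose subject is the surgeons₄.
*the directors₁* c-commands the pronoun but from outside its binding domain, and is not c-commanded by it → coindexation permitted.
*the architects₂* c-commands the pronoun but from outside its binding domain, and is not c-commanded by it → coindexation permitted.
*the reviewers₃* c-commands the pronoun but from outside its binding domain, and is not c-commanded by it → coindexation permitted.
*the surgeons₄* c-commands the pronoun within its binding domain → coindexation would violate Principle B.

{1, 2, 3}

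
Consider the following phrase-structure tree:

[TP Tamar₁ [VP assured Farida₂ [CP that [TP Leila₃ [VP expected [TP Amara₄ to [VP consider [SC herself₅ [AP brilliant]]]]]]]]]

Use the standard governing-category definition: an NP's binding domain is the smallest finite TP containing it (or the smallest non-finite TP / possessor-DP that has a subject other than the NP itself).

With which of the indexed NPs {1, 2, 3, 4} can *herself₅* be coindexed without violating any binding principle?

{4}

*herself* is an anaphor, so Principle A applies: it must be bound in its binding domain.
Binding domain of *herself₅*: the embedded TP, whose subject is Amara₄.
*Tamar₁* c-commands the anaphor but is outside its binding domain → cannot satisfy Principle A.
*Farida₂* c-commands the anaphor but is outside its binding domain → cannot satisfy Principle A.
*Leila₃* c-commands the anaphor but is outside its binding domain → cannot satisfy Principle A.
*Amara₄* c-commands the anaphor within its binding domain → licit binder.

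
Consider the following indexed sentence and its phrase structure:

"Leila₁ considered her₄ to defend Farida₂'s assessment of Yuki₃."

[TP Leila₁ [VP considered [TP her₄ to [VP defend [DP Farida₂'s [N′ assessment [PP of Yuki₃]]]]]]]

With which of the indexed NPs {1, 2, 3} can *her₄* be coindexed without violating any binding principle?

none

*her* is a pronoun, so Principle B applies: it must be free in its binding domain.
Binding domain of *her₄*: the matrix TP, whose subject is Leila₁.
*Leila₁* c-commands the pronoun within its binding domain → coindexation would violate Principle B.
*Farida₂*: the pronoun c-commands this R-expression → coindexation would violate Principle C on *Farida₂*.
*Yuki₃*: the pronoun c-commands this R-expression → coindexation would violate Principle C on *Yuki₃*.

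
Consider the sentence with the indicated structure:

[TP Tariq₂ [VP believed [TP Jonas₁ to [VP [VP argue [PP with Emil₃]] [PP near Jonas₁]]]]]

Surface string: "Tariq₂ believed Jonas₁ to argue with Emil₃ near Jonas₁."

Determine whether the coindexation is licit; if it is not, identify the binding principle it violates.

The two coindexed NPs are *Jonas₁* (the lower occurrence) and *Jonas₁* (the higher occurrence).
*Jonas₁* (the lower occurrence) is an R-expression. Principle C requires it to be free everywhere.
*Jonas₁* (the higher occurrence) c-commands it and carries the same index.
The R-expression is bound → Principle C violation.

Principle C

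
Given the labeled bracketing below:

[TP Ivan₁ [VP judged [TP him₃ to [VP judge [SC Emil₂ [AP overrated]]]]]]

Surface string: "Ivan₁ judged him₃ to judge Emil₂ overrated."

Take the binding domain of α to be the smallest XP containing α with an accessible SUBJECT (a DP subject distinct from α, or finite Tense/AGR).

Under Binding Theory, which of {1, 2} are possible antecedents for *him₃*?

*him* is a pronoun, so Principle B applies: it must be free in its binding domain.
Binding domain of *him₃*: the matrix TP, whose subject is Ivan₁.
*Ivan₁* c-commands the pronoun within its binding domain → coindexation would violate Principle B.
*Emil₂*: the pronoun c-commands this R-expression → coindexation would violate Principle C on *Emil₂*.

none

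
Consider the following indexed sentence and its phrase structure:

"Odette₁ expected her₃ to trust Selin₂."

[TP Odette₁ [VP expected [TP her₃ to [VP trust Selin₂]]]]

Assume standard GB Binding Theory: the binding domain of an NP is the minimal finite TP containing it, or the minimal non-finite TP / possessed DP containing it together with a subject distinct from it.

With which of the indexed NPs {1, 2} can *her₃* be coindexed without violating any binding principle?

*her* is a pronoun, so Principle B applies: it must be free in its binding domain.
Binding domain of *her₃*: the matrix TP, whose subject is Odette₁.
*Odette₁* c-commands the pronoun within its binding domain → coindexation would violate Principle B.
*Selin₂*: the pronoun c-commands this R-expression → coindexation would violate Principle C on *Selin₂*.

none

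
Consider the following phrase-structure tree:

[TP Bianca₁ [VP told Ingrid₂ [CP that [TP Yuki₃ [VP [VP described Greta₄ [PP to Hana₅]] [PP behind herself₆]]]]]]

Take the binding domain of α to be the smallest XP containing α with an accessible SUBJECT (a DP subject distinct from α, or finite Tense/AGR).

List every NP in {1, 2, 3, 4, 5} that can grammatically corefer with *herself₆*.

{3}

*herself* is an anaphor, so Principle A applies: it must be bound in its binding domain.
Binding domain of *herself₆*: the embedded TP, whose subject is Yuki₃.
*Bianca₁* c-commands the anaphor but is outside its binding domain → cannot satisfy Principle A.
*Ingrid₂* c-commands the anaphor but is outside its binding domain → cannot satisfy Principle A.
*Yuki₃* c-commands the anaphor within its binding domain → licit binder.
*Greta₄* does not c-command the anaphor → cannot bind it.
*Hana₅* does not c-command the anaphor → cannot bind it.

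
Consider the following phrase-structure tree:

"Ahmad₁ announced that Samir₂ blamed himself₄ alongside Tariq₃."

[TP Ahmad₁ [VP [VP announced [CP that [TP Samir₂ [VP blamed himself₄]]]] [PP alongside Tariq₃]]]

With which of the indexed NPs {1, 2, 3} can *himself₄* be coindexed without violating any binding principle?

{2}

*himself* is an anaphor, so Principle A applies: it must be bound in its binding domain.
Binding domain of *himself₄*: the embedded TP, whose subject is Samir₂.
*Ahmad₁* c-commands the anaphor but is outside its binding domain → cannot satisfy Principle A.
*Samir₂* c-commands the anaphor within its binding domain → licit binder.
*Tariq₃* does not c-command the anaphor → cannot bind it.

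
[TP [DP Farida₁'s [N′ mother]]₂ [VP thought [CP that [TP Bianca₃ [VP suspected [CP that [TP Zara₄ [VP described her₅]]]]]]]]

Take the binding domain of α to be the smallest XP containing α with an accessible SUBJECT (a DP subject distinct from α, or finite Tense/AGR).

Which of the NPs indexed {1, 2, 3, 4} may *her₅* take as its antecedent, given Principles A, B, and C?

*her* is a pronoun, so Principle B applies: it must be free in its binding domain.
Binding domain of *her₅*: the embedded TP, whose subject is Zara₄.
*Farida₁* and the pronoun do not c-command one another → neither Principle B nor Principle C is at stake; coindexation permitted.
*[Farida₁'s mother]₂* c-commands the pronoun but from outside its binding domain, and is not c-commanded by it → coindexation permitted.
*Bianca₃* c-commands the pronoun but from outside its binding domain, and is not c-commanded by it → coindexation permitted.
*Zara₄* c-commands the pronoun within its binding domain → coindexation would violate Principle B.

{1, 2, 3}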